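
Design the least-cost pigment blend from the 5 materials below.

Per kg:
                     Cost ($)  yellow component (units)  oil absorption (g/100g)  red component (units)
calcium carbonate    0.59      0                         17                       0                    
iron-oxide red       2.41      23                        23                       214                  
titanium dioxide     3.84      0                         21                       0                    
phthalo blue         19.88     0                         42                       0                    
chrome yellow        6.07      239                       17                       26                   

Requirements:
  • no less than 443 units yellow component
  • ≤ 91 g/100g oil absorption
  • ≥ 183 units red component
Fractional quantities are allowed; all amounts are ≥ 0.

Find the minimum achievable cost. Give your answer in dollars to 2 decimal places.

Treat it as an LP. Let x1 = kg of calcium carbonate, x2 = kg of iron-oxide red, x3 = kg of titanium dioxide, x4 = kg of phthalo blue, x5 = kg of chrome yellow.
min 0.59x1 + 2.41x2 + 3.84x3 + 19.88x4 + 6.07x5 with:
  23x2 + 239x5 ≥ 443   (yellow component)
  17x1 + 23x2 + 21x3 + 42x4 + 17x5 ≤ 91   (oil absorption)
  214x2 + 26x5 ≥ 183   (red component)
  x1, x2, x3, x4, x5 ≥ 0.
At the optimum only iron-oxide red, chrome yellow are positive (calcium carbonate, titanium dioxide, phthalo blue = 0). Binding constraints: yellow component and red component.
Optimal quantities: iron-oxide red = 0.6374 kg, chrome yellow = 1.792 kg.
Hence cost = 2.41·0.6374 + 6.07·1.792 = $12.4136.

$12.41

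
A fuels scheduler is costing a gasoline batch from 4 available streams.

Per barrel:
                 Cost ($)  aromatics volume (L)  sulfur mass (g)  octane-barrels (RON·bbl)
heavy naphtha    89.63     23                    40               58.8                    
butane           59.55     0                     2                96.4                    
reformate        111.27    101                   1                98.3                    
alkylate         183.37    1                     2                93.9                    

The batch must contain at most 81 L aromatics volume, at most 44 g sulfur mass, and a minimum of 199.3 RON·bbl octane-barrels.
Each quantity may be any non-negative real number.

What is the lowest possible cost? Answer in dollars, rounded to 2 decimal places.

Treat it as an LP. Let x1 = barrels of heavy naphtha, x2 = barrels of butane, x3 = barrels of reformate, x4 = barrels of alkylate.
Minimize 89.63x1 + 59.55x2 + 111.27x3 + 183.37x4 subject to:
  23x1 + 101x3 + 1x4 ≤ 81   (aromatics volume)
  40x1 + 2x2 + 1x3 + 2x4 ≤ 44   (sulfur mass)
  58.8x1 + 96.4x2 + 98.3x3 + 93.9x4 ≥ 199.3   (octane-barrels)
  x1, x2, x3, x4 ≥ 0.
The optimal basis is {butane}; heavy naphtha, reformate, alkylate drop out. The octane-barrels requirement is met with equality.
Solving gives x2 = 2.06743.
Cost = 59.55·2.06743 = 123.1155.

$123.12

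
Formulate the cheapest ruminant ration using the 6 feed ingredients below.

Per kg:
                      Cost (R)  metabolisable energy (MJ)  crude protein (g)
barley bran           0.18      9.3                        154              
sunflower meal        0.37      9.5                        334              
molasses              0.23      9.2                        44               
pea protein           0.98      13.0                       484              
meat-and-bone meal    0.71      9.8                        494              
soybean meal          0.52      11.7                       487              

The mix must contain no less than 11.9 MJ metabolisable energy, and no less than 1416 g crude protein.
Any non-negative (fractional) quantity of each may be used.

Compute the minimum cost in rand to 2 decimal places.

R1.51

Treat it as an LP. Let x1 = kg of barley bran, x2 = kg of sunflower meal, x3 = kg of molasses, x4 = kg of pea protein, x5 = kg of meat-and-bone meal, x6 = kg of soybean meal.
min 0.18x1 + 0.37x2 + 0.23x3 + 0.98x4 + 0.71x5 + 0.52x6 s.t.:
  9.3x1 + 9.5x2 + 9.2x3 + 13x4 + 9.8x5 + 11.7x6 ≥ 11.9   (metabolisable energy)
  154x1 + 334x2 + 44x3 + 484x4 + 494x5 + 487x6 ≥ 1416   (crude protein)
  x1, x2, x3, x4, x5, x6 ≥ 0.
The optimal basis is {soybean meal}; barley bran, sunflower meal, molasses, pea protein, meat-and-bone meal drop out. The crude protein requirement is met with equality.
Optimal quantities: soybean meal = 2.908 kg.
Hence cost = 0.52·2.908 = R1.5122.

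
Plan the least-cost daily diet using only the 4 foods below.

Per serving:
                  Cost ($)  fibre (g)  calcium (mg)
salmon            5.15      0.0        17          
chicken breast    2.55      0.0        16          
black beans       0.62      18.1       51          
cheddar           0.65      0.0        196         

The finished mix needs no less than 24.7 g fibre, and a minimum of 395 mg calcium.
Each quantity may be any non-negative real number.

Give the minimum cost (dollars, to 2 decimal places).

Set it up as a linear program. Let x1 = servings of salmon, x2 = servings of chicken breast, x3 = servings of black beans, x4 = servings of cheddar.
Minimise 5.15x1 + 2.55x2 + 0.62x3 + 0.65x4 with:
  18.1x3 ≥ 24.7   (fibre)
  17x1 + 16x2 + 51x3 + 196x4 ≥ 395   (calcium)
  x1, x2, x3, x4 ≥ 0.
The minimum-cost mix takes nothing from salmon, chicken breast — only black beans, cheddar. Binding constraints: fibre and calcium.
Solving gives x3 = 1.365, x4 = 1.66.
Hence cost = 0.62·1.365 + 0.65·1.66 = $1.9253.

$1.93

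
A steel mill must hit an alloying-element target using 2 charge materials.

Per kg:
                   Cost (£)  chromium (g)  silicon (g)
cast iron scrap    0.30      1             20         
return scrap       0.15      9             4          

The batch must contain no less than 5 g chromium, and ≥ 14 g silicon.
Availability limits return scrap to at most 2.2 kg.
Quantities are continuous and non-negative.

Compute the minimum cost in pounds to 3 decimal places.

Let x1 = kg of cast iron scrap, x2 = kg of return scrap.
min 0.3x1 + 0.15x2 s.t.:
  1x1 + 9x2 ≥ 5   (chromium)
  20x1 + 4x2 ≥ 14   (silicon)
  x2 ≤ 2.2
  x1, x2 ≥ 0.
Both inputs are positive at the optimum. Binding constraints: chromium and silicon.
Solving gives x1 = 0.6023, x2 = 0.4886.
Cost = 0.3·0.6023 + 0.15·0.4886 = 0.25398.

£0.254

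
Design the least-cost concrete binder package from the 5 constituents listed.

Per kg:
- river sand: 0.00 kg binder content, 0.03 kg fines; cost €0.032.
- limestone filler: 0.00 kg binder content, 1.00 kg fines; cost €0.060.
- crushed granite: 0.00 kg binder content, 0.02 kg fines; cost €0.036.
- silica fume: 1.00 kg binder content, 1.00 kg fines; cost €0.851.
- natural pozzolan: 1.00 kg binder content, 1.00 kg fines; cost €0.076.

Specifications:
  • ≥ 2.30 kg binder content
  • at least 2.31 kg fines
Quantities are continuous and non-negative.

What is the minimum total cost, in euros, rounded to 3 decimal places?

Let x1 = kg of river sand, x2 = kg of limestone filler, x3 = kg of crushed granite, x4 = kg of silica fume, x5 = kg of natural pozzolan.
min 0.032x1 + 0.06x2 + 0.036x3 + 0.851x4 + 0.076x5 subject to:
  1x4 + 1x5 ≥ 2.3   (binder content)
  0.03x1 + 1x2 + 0.02x3 + 1x4 + 1x5 ≥ 2.31   (fines)
  x1, x2, x3, x4, x5 ≥ 0.
The cheapest feasible vertex uses only limestone filler, natural pozzolan; river sand, crushed granite, silica fume are not used. Binding constraints: binder content and fines.
Optimal quantities: limestone filler = 0.01 kg, natural pozzolan = 2.3 kg.
Hence cost = 0.06·0.01 + 0.076·2.3 = €0.17540.

€0.175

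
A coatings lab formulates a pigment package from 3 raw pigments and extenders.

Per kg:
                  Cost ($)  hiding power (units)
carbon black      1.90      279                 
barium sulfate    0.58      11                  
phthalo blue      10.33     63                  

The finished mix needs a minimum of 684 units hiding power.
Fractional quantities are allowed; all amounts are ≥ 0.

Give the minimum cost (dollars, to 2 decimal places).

Set it up as a linear program. Let x1 = kg of carbon black, x2 = kg of barium sulfate, x3 = kg of phthalo blue.
Minimize 1.9x1 + 0.58x2 + 10.33x3 s.t.:
  279x1 + 11x2 + 63x3 ≥ 684   (hiding power)
  x1, x2, x3 ≥ 0.
The cheapest feasible vertex uses only carbon black; barium sulfate, phthalo blue are not used. Binding constraint: hiding power.
Optimal quantities: carbon black = 2.452 kg.
Hence cost = 1.9·2.452 = $4.6588.

$4.66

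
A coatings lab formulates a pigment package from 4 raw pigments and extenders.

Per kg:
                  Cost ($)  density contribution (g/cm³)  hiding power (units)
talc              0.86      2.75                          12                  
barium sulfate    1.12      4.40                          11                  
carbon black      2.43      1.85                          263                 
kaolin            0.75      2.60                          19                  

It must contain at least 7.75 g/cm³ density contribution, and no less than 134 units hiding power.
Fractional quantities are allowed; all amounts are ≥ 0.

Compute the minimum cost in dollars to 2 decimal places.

$2.82

Let x1 = kg of talc, x2 = kg of barium sulfate, x3 = kg of carbon black, x4 = kg of kaolin.
min 0.86x1 + 1.12x2 + 2.43x3 + 0.75x4 subject to:
  2.75x1 + 4.4x2 + 1.85x3 + 2.6x4 ≥ 7.75   (density contribution)
  12x1 + 11x2 + 263x3 + 19x4 ≥ 134   (hiding power)
  x1, x2, x3, x4 ≥ 0.
The minimum-cost mix takes nothing from talc, barium sulfate — only carbon black, kaolin. There the density contribution and hiding power constraints are tight.
Optimal quantities: carbon black = 0.3101 kg, kaolin = 2.76 kg.
Total cost: 2.43·0.3101 + 0.75·2.76 = 2.8235.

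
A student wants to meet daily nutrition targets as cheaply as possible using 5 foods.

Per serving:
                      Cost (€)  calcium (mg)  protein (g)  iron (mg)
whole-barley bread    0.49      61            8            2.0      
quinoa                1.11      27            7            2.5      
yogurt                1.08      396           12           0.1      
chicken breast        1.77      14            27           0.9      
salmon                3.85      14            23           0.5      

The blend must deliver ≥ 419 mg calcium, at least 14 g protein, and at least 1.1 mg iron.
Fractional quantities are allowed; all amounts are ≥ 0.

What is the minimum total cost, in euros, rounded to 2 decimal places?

Let x1 = servings of whole-barley bread, x2 = servings of quinoa, x3 = servings of yogurt, x4 = servings of chicken breast, x5 = servings of salmon.
min 0.49x1 + 1.11x2 + 1.08x3 + 1.77x4 + 3.85x5 with:
  61x1 + 27x2 + 396x3 + 14x4 + 14x5 ≥ 419   (calcium)
  8x1 + 7x2 + 12x3 + 27x4 + 23x5 ≥ 14   (protein)
  2x1 + 2.5x2 + 0.1x3 + 0.9x4 + 0.5x5 ≥ 1.1   (iron)
  x1, x2, x3, x4, x5 ≥ 0.
The optimal basis is {whole-barley bread, yogurt}; quinoa, chicken breast, salmon drop out. Binding constraints: calcium and iron.
So whole-barley bread = 0.501 servings, yogurt = 0.9809 servings.
Hence cost = 0.49·0.501 + 1.08·0.9809 = €1.3049.

€1.30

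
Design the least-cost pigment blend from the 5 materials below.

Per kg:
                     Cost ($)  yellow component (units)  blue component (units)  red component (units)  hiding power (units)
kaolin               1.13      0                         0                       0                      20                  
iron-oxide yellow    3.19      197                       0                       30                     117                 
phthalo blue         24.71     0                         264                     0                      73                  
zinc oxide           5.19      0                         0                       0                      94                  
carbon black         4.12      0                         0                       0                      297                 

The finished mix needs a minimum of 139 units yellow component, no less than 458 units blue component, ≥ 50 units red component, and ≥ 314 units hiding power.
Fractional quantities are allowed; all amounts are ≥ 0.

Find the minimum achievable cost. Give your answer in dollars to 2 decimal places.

Let x1 = kg of kaolin, x2 = kg of iron-oxide yellow, x3 = kg of phthalo blue, x4 = kg of zinc oxide, x5 = kg of carbon black.
Minimise 1.13x1 + 3.19x2 + 24.71x3 + 5.19x4 + 4.12x5 subject to:
  197x2 ≥ 139   (yellow component)
  264x3 ≥ 458   (blue component)
  30x2 ≥ 50   (red component)
  20x1 + 117x2 + 73x3 + 94x4 + 297x5 ≥ 314   (hiding power)
  x1, x2, x3, x4, x5 ≥ 0.
At the optimum only iron-oxide yellow, phthalo blue are positive (kaolin, zinc oxide, carbon black = 0). The blue component and red component requirements are met with equality.
That vertex is x2 = 1.6667, x3 = 1.7348.
Objective = 3.19·1.6667 + 24.71·1.7348 = 48.1837.

$48.18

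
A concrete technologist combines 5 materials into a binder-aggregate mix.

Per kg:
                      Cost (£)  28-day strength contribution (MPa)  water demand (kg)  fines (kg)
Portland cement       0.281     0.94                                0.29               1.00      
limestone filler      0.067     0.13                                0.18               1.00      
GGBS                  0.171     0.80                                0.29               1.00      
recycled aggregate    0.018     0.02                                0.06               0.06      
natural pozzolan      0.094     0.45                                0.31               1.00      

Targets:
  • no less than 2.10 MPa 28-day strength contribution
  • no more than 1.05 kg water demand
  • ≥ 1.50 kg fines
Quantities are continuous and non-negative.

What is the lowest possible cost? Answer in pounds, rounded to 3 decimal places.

£0.445

Let x1 = kg of Portland cement, x2 = kg of limestone filler, x3 = kg of GGBS, x4 = kg of recycled aggregate, x5 = kg of natural pozzolan.
min 0.281x1 + 0.067x2 + 0.171x3 + 0.018x4 + 0.094x5 with:
  0.94x1 + 0.13x2 + 0.8x3 + 0.02x4 + 0.45x5 ≥ 2.1   (28-day strength contribution)
  0.29x1 + 0.18x2 + 0.29x3 + 0.06x4 + 0.31x5 ≤ 1.05   (water demand)
  1x1 + 1x2 + 1x3 + 0.06x4 + 1x5 ≥ 1.5   (fines)
  x1, x2, x3, x4, x5 ≥ 0.
At the optimum only GGBS, natural pozzolan are positive (Portland cement, limestone filler, recycled aggregate = 0). The 28-day strength contribution and water demand requirements are met with equality.
So GGBS = 1.519 kg, natural pozzolan = 1.966 kg.
Cost = 0.171·1.519 + 0.094·1.966 = 0.44455.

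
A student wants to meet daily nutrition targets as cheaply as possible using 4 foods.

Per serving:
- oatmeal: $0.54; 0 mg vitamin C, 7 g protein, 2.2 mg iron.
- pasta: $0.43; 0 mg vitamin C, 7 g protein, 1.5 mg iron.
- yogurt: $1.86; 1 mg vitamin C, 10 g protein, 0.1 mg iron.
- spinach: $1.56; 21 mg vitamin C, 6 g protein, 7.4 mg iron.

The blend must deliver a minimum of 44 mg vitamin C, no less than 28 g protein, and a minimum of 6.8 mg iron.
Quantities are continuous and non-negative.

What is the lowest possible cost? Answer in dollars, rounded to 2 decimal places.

$4.22

Let x1 = servings of oatmeal, x2 = servings of pasta, x3 = servings of yogurt, x4 = servings of spinach.
Minimize 0.54x1 + 0.43x2 + 1.86x3 + 1.56x4 s.t.:
  1x3 + 21x4 ≥ 44   (vitamin C)
  7x1 + 7x2 + 10x3 + 6x4 ≥ 28   (protein)
  2.2x1 + 1.5x2 + 0.1x3 + 7.4x4 ≥ 6.8   (iron)
  x1, x2, x3, x4 ≥ 0.
At the optimum only pasta, spinach are positive (oatmeal, yogurt = 0). There the vitamin C and protein constraints are tight.
That vertex is x2 = 2.204, x4 = 2.095.
Objective = 0.43·2.204 + 1.56·2.095 = 4.2159.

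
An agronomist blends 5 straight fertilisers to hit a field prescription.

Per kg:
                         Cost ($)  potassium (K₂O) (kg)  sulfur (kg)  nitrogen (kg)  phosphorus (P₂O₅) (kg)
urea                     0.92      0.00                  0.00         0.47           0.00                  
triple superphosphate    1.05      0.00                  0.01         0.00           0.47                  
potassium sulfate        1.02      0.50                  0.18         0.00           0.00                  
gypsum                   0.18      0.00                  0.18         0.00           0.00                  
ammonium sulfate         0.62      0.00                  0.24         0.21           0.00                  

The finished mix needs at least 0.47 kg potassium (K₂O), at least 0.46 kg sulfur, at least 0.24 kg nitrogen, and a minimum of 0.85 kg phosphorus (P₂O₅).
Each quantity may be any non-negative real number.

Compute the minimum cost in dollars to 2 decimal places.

Let x1 = kg of urea, x2 = kg of triple superphosphate, x3 = kg of potassium sulfate, x4 = kg of gypsum, x5 = kg of ammonium sulfate.
Minimize 0.92x1 + 1.05x2 + 1.02x3 + 0.18x4 + 0.62x5 with:
  0.5x3 ≥ 0.47   (potassium (K₂O))
  0.01x2 + 0.18x3 + 0.18x4 + 0.24x5 ≥ 0.46   (sulfur)
  0.47x1 + 0.21x5 ≥ 0.24   (nitrogen)
  0.47x2 ≥ 0.85   (phosphorus (P₂O₅))
  x1, x2, x3, x4, x5 ≥ 0.
The cheapest feasible vertex uses only urea, triple superphosphate, potassium sulfate, ammonium sulfate; gypsum is not used. Binding constraints: potassium (K₂O), sulfur, nitrogen, phosphorus (P₂O₅).
So urea = 0.0029244 kg, triple superphosphate = 1.8085 kg, potassium sulfate = 0.94 kg, ammonium sulfate = 1.1363 kg.
Objective = 0.92·0.0029244 + 1.05·1.8085 + 1.02·0.94 + 0.62·1.1363 = 3.5649.

$3.56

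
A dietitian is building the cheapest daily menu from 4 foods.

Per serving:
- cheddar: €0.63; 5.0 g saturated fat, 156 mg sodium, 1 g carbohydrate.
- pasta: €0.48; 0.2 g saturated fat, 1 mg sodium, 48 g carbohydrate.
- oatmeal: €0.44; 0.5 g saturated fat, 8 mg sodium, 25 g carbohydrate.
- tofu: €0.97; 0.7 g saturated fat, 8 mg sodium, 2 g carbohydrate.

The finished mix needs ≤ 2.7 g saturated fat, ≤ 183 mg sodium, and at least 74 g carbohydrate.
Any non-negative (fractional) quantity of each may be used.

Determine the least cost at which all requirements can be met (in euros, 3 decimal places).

Treat it as an LP. Let x1 = servings of cheddar, x2 = servings of pasta, x3 = servings of oatmeal, x4 = servings of tofu.
min 0.63x1 + 0.48x2 + 0.44x3 + 0.97x4 with:
  5x1 + 0.2x2 + 0.5x3 + 0.7x4 ≤ 2.7   (saturated fat)
  156x1 + 1x2 + 8x3 + 8x4 ≤ 183   (sodium)
  1x1 + 48x2 + 25x3 + 2x4 ≥ 74   (carbohydrate)
  x1, x2, x3, x4 ≥ 0.
The cheapest feasible vertex uses only pasta; cheddar, oatmeal, tofu are not used. The carbohydrate requirement is met with equality.
Optimal quantities: pasta = 1.542 servings.
Cost = 0.48·1.542 = 0.74016.

€0.740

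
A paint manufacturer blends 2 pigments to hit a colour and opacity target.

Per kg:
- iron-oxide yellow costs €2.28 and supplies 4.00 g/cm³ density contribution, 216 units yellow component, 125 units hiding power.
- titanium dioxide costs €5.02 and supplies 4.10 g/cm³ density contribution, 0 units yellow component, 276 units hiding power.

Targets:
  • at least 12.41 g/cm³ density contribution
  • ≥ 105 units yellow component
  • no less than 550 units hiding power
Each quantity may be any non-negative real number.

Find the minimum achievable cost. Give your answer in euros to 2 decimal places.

€10.02

Let x1 = kg of iron-oxide yellow, x2 = kg of titanium dioxide.
Minimize 2.28x1 + 5.02x2 with:
  4x1 + 4.1x2 ≥ 12.41   (density contribution)
  216x1 ≥ 105   (yellow component)
  125x1 + 276x2 ≥ 550   (hiding power)
  x1, x2 ≥ 0.
Both inputs are positive at the optimum. Binding constraints: density contribution and hiding power.
Optimal quantities: iron-oxide yellow = 1.978 kg, titanium dioxide = 1.097 kg.
Total cost: 2.28·1.978 + 5.02·1.097 = 10.0168.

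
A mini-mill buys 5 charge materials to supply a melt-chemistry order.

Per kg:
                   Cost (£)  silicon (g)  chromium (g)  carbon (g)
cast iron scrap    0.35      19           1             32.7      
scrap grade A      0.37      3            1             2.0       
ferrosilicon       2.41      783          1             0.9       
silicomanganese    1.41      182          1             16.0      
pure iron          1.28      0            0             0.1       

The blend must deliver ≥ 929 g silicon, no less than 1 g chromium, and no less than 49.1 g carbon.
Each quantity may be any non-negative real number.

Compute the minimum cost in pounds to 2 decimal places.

£3.29

Set it up as a linear program. Let x1 = kg of cast iron scrap, x2 = kg of scrap grade A, x3 = kg of ferrosilicon, x4 = kg of silicomanganese, x5 = kg of pure iron.
Minimise 0.35x1 + 0.37x2 + 2.41x3 + 1.41x4 + 1.28x5 subject to:
  19x1 + 3x2 + 783x3 + 182x4 ≥ 929   (silicon)
  1x1 + 1x2 + 1x3 + 1x4 ≥ 1   (chromium)
  32.7x1 + 2x2 + 0.9x3 + 16x4 + 0.1x5 ≥ 49.1   (carbon)
  x1, x2, x3, x4, x5 ≥ 0.
The cheapest feasible vertex uses only cast iron scrap, ferrosilicon; scrap grade A, silicomanganese, pure iron are not used. There the silicon and carbon constraints are tight.
Optimal quantities: cast iron scrap = 1.47 kg, ferrosilicon = 1.151 kg.
Hence cost = 0.35·1.47 + 2.41·1.151 = £3.2884.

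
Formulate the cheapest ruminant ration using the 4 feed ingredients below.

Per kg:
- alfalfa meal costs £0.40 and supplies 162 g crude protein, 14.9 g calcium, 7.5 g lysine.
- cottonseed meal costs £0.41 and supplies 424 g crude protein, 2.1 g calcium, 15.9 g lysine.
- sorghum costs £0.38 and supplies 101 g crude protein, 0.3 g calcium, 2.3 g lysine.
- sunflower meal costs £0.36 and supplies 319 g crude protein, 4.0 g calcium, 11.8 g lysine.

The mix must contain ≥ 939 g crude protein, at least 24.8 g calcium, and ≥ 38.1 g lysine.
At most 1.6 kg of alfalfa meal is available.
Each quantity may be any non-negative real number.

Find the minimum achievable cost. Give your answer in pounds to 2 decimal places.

£1.28

Let x1 = kg of alfalfa meal, x2 = kg of cottonseed meal, x3 = kg of sorghum, x4 = kg of sunflower meal.
min 0.4x1 + 0.41x2 + 0.38x3 + 0.36x4 with:
  162x1 + 424x2 + 101x3 + 319x4 ≥ 939   (crude protein)
  14.9x1 + 2.1x2 + 0.3x3 + 4x4 ≥ 24.8   (calcium)
  7.5x1 + 15.9x2 + 2.3x3 + 11.8x4 ≥ 38.1   (lysine)
  x1 ≤ 1.6
  x1, x2, x3, x4 ≥ 0.
At the optimum only alfalfa meal, cottonseed meal are positive (sorghum, sunflower meal = 0). The calcium and lysine requirements are met with equality.
That vertex is x1 = 1.421, x2 = 1.726.
Total cost: 0.4·1.421 + 0.41·1.726 = 1.2761.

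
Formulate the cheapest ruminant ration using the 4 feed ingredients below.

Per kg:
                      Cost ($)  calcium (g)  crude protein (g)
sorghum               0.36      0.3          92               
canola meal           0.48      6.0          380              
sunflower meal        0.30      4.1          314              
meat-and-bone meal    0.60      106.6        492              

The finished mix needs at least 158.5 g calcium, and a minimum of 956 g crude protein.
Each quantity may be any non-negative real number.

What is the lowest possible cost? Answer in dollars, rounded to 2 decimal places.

Let x1 = kg of sorghum, x2 = kg of canola meal, x3 = kg of sunflower meal, x4 = kg of meat-and-bone meal.
min 0.36x1 + 0.48x2 + 0.3x3 + 0.6x4 subject to:
  0.3x1 + 6x2 + 4.1x3 + 106.6x4 ≥ 158.5   (calcium)
  92x1 + 380x2 + 314x3 + 492x4 ≥ 956   (crude protein)
  x1, x2, x3, x4 ≥ 0.
The optimal basis is {sunflower meal, meat-and-bone meal}; sorghum, canola meal drop out. The calcium and crude protein requirements are met with equality.
Solving gives x3 = 0.7607, x4 = 1.458.
Total cost: 0.3·0.7607 + 0.6·1.458 = 1.1030.

$1.10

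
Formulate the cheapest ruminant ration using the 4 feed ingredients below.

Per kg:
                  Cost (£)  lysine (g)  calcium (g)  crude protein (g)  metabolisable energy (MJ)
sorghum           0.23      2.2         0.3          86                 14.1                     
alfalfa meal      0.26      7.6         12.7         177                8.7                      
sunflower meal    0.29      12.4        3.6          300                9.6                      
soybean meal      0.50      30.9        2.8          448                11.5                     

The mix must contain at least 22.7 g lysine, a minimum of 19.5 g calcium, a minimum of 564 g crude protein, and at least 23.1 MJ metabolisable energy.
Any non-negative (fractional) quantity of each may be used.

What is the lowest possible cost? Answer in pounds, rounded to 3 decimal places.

£0.671

Let x1 = kg of sorghum, x2 = kg of alfalfa meal, x3 = kg of sunflower meal, x4 = kg of soybean meal.
Minimise 0.23x1 + 0.26x2 + 0.29x3 + 0.5x4 s.t.:
  2.2x1 + 7.6x2 + 12.4x3 + 30.9x4 ≥ 22.7   (lysine)
  0.3x1 + 12.7x2 + 3.6x3 + 2.8x4 ≥ 19.5   (calcium)
  86x1 + 177x2 + 300x3 + 448x4 ≥ 564   (crude protein)
  14.1x1 + 8.7x2 + 9.6x3 + 11.5x4 ≥ 23.1   (metabolisable energy)
  x1, x2, x3, x4 ≥ 0.
The optimal basis is {sorghum, alfalfa meal, sunflower meal}; soybean meal drops out. Binding constraints: calcium, crude protein, metabolisable energy.
Optimal quantities: sorghum = 0.1209 kg, alfalfa meal = 1.212 kg, sunflower meal = 1.13 kg.
Total cost: 0.23·0.1209 + 0.26·1.212 + 0.29·1.13 = 0.67063.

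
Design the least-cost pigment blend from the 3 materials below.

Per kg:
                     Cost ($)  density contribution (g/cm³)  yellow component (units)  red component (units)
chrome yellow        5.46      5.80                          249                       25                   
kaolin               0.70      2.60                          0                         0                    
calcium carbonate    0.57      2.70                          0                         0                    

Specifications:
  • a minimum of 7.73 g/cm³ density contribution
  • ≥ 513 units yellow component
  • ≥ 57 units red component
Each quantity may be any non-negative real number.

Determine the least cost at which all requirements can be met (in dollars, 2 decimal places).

Let x1 = kg of chrome yellow, x2 = kg of kaolin, x3 = kg of calcium carbonate.
Minimise 5.46x1 + 0.7x2 + 0.57x3 s.t.:
  5.8x1 + 2.6x2 + 2.7x3 ≥ 7.73   (density contribution)
  249x1 ≥ 513   (yellow component)
  25x1 ≥ 57   (red component)
  x1, x2, x3 ≥ 0.
The minimum-cost mix takes nothing from kaolin, calcium carbonate — only chrome yellow. There the red component constraint is tight.
Optimal quantities: chrome yellow = 2.28 kg.
Total cost: 5.46·2.28 = 12.4488.

$12.45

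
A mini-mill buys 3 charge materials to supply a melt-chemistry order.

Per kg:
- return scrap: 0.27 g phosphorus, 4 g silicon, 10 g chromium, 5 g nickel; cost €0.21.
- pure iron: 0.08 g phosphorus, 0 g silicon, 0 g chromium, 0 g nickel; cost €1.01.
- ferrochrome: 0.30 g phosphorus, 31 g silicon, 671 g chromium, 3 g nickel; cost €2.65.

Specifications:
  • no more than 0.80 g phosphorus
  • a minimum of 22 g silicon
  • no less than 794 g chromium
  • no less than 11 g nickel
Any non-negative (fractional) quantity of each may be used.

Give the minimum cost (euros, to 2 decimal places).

€3.39

This is a linear program. Let x1 = kg of return scrap, x2 = kg of pure iron, x3 = kg of ferrochrome.
Minimise 0.21x1 + 1.01x2 + 2.65x3 with:
  0.27x1 + 0.08x2 + 0.3x3 ≤ 0.8   (phosphorus)
  4x1 + 31x3 ≥ 22   (silicon)
  10x1 + 671x3 ≥ 794   (chromium)
  5x1 + 3x3 ≥ 11   (nickel)
  x1, x2, x3 ≥ 0.
At the optimum only return scrap, ferrochrome are positive (pure iron = 0). Binding constraints: chromium and nickel.
Optimal quantities: return scrap = 1.503 kg, ferrochrome = 1.161 kg.
Total cost: 0.21·1.503 + 2.65·1.161 = 3.3923.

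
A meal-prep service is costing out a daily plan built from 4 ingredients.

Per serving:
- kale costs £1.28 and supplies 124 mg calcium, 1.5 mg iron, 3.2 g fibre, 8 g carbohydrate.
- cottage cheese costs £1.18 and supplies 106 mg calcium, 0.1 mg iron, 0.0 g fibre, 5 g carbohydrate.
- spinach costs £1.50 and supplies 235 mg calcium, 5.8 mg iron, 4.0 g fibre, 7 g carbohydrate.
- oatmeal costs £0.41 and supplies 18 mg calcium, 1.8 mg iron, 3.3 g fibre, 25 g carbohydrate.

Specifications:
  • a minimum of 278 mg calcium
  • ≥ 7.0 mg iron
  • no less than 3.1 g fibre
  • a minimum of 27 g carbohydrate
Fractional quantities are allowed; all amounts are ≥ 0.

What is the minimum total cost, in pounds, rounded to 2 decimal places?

Let x1 = servings of kale, x2 = servings of cottage cheese, x3 = servings of spinach, x4 = servings of oatmeal.
Minimize 1.28x1 + 1.18x2 + 1.5x3 + 0.41x4 with:
  124x1 + 106x2 + 235x3 + 18x4 ≥ 278   (calcium)
  1.5x1 + 0.1x2 + 5.8x3 + 1.8x4 ≥ 7   (iron)
  3.2x1 + 4x3 + 3.3x4 ≥ 3.1   (fibre)
  8x1 + 5x2 + 7x3 + 25x4 ≥ 27   (carbohydrate)
  x1, x2, x3, x4 ≥ 0.
At the optimum only spinach, oatmeal are positive (kale, cottage cheese = 0). The calcium and carbohydrate requirements are met with equality.
Optimal quantities: spinach = 1.124 servings, oatmeal = 0.7652 servings.
Hence cost = 1.5·1.124 + 0.41·0.7652 = £1.9997.

£2.00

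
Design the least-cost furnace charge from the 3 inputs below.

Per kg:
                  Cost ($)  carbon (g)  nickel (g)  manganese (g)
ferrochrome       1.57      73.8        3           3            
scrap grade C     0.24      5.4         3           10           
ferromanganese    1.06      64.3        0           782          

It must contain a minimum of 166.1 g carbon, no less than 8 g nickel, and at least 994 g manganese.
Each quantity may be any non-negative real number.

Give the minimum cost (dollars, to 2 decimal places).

$3.14

Set it up as a linear program. Let x1 = kg of ferrochrome, x2 = kg of scrap grade C, x3 = kg of ferromanganese.
min 1.57x1 + 0.24x2 + 1.06x3 s.t.:
  73.8x1 + 5.4x2 + 64.3x3 ≥ 166.1   (carbon)
  3x1 + 3x2 ≥ 8   (nickel)
  3x1 + 10x2 + 782x3 ≥ 994   (manganese)
  x1, x2, x3 ≥ 0.
The cheapest feasible vertex uses only scrap grade C, ferromanganese; ferrochrome is not used. There the carbon and nickel constraints are tight.
So scrap grade C = 2.667 kg, ferromanganese = 2.359 kg.
Hence cost = 0.24·2.667 + 1.06·2.359 = $3.1406.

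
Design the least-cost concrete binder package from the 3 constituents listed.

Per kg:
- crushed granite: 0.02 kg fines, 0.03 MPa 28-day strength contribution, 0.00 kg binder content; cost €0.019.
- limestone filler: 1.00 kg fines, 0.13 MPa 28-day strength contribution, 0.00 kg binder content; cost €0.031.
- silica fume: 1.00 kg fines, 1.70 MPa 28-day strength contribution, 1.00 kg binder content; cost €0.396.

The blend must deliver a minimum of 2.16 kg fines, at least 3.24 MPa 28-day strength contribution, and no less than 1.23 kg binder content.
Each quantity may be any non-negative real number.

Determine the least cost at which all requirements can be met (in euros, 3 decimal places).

Let x1 = kg of crushed granite, x2 = kg of limestone filler, x3 = kg of silica fume.
min 0.019x1 + 0.031x2 + 0.396x3 subject to:
  0.02x1 + 1x2 + 1x3 ≥ 2.16   (fines)
  0.03x1 + 0.13x2 + 1.7x3 ≥ 3.24   (28-day strength contribution)
  1x3 ≥ 1.23   (binder content)
  x1, x2, x3 ≥ 0.
The minimum-cost mix takes nothing from crushed granite — only limestone filler, silica fume. There the fines and 28-day strength contribution constraints are tight.
That vertex is x2 = 0.2752, x3 = 1.885.
Total cost: 0.031·0.2752 + 0.396·1.885 = 0.75499.

€0.755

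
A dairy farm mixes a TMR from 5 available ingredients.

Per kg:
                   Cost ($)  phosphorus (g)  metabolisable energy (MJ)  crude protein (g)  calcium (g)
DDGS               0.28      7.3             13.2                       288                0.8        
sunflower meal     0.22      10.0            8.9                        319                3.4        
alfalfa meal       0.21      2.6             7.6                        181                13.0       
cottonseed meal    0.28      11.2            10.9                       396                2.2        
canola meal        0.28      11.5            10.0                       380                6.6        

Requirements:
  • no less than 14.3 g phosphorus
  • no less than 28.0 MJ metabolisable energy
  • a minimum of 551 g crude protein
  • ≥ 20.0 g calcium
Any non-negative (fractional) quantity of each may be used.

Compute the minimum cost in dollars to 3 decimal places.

$0.669

This is a linear program. Let x1 = kg of DDGS, x2 = kg of sunflower meal, x3 = kg of alfalfa meal, x4 = kg of cottonseed meal, x5 = kg of canola meal.
min 0.28x1 + 0.22x2 + 0.21x3 + 0.28x4 + 0.28x5 with:
  7.3x1 + 10x2 + 2.6x3 + 11.2x4 + 11.5x5 ≥ 14.3   (phosphorus)
  13.2x1 + 8.9x2 + 7.6x3 + 10.9x4 + 10x5 ≥ 28   (metabolisable energy)
  288x1 + 319x2 + 181x3 + 396x4 + 380x5 ≥ 551   (crude protein)
  0.8x1 + 3.4x2 + 13x3 + 2.2x4 + 6.6x5 ≥ 20   (calcium)
  x1, x2, x3, x4, x5 ≥ 0.
At the optimum only DDGS, sunflower meal, alfalfa meal are positive (cottonseed meal, canola meal = 0). The phosphorus, metabolisable energy, calcium requirements are met with equality.
So DDGS = 1.166 kg, sunflower meal = 0.2122 kg, alfalfa meal = 1.411 kg.
Cost = 0.28·1.166 + 0.22·0.2122 + 0.21·1.411 = 0.66947.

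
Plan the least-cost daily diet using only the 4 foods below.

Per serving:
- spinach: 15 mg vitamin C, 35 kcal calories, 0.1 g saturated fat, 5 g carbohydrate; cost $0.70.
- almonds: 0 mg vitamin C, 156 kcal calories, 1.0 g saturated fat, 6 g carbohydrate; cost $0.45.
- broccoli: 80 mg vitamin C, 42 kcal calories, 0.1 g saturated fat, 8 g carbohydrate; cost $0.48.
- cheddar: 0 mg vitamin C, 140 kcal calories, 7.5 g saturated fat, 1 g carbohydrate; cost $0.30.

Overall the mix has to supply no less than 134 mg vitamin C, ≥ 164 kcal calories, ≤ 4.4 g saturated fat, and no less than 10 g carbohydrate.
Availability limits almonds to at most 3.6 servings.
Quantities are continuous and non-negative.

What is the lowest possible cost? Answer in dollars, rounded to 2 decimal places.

This is a linear program. Let x1 = servings of spinach, x2 = servings of almonds, x3 = servings of broccoli, x4 = servings of cheddar.
Minimize 0.7x1 + 0.45x2 + 0.48x3 + 0.3x4 subject to:
  15x1 + 80x3 ≥ 134   (vitamin C)
  35x1 + 156x2 + 42x3 + 140x4 ≥ 164   (calories)
  0.1x1 + 1x2 + 0.1x3 + 7.5x4 ≤ 4.4   (saturated fat)
  5x1 + 6x2 + 8x3 + 1x4 ≥ 10   (carbohydrate)
  x2 ≤ 3.6
  x1, x2, x3, x4 ≥ 0.
The minimum-cost mix takes nothing from spinach — only almonds, broccoli, cheddar. There the vitamin C, calories, saturated fat constraints are tight.
So almonds = 0.1066 servings, broccoli = 1.675 servings, cheddar = 0.5501 servings.
Total cost: 0.45·0.1066 + 0.48·1.675 + 0.3·0.5501 = 1.0170.

$1.02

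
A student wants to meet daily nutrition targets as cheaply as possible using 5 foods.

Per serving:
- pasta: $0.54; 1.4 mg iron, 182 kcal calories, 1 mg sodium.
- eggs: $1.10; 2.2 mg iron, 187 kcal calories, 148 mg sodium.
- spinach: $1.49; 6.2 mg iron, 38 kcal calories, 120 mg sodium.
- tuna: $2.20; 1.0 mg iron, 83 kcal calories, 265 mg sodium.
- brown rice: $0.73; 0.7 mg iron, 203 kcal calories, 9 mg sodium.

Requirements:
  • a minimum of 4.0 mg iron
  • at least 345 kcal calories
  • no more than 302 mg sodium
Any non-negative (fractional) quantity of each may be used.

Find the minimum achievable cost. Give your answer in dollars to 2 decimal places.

Set it up as a linear program. Let x1 = servings of pasta, x2 = servings of eggs, x3 = servings of spinach, x4 = servings of tuna, x5 = servings of brown rice.
Minimize 0.54x1 + 1.1x2 + 1.49x3 + 2.2x4 + 0.73x5 subject to:
  1.4x1 + 2.2x2 + 6.2x3 + 1x4 + 0.7x5 ≥ 4   (iron)
  182x1 + 187x2 + 38x3 + 83x4 + 203x5 ≥ 345   (calories)
  1x1 + 148x2 + 120x3 + 265x4 + 9x5 ≤ 302   (sodium)
  x1, x2, x3, x4, x5 ≥ 0.
The cheapest feasible vertex uses only pasta, spinach; eggs, tuna, brown rice are not used. The iron and calories requirements are met with equality.
Optimal quantities: pasta = 1.848 servings, spinach = 0.2279 servings.
Objective = 0.54·1.848 + 1.49·0.2279 = 1.3375.

$1.34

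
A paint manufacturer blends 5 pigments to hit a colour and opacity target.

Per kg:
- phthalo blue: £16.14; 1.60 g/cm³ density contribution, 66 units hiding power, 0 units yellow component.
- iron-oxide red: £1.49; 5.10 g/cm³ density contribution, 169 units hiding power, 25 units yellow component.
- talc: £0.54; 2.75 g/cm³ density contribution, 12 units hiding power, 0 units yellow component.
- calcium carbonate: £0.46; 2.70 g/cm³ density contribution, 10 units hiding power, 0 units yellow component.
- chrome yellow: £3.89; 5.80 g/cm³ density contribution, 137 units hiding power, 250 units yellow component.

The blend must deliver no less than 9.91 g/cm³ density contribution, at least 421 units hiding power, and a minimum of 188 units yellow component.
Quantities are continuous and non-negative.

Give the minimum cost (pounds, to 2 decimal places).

Let x1 = kg of phthalo blue, x2 = kg of iron-oxide red, x3 = kg of talc, x4 = kg of calcium carbonate, x5 = kg of chrome yellow.
Minimize 16.14x1 + 1.49x2 + 0.54x3 + 0.46x4 + 3.89x5 with:
  1.6x1 + 5.1x2 + 2.75x3 + 2.7x4 + 5.8x5 ≥ 9.91   (density contribution)
  66x1 + 169x2 + 12x3 + 10x4 + 137x5 ≥ 421   (hiding power)
  25x2 + 250x5 ≥ 188   (yellow component)
  x1, x2, x3, x4, x5 ≥ 0.
The optimal basis is {iron-oxide red, chrome yellow}; phthalo blue, talc, calcium carbonate drop out. Binding constraints: hiding power and yellow component.
So iron-oxide red = 2.047 kg, chrome yellow = 0.5473 kg.
Cost = 1.49·2.047 + 3.89·0.5473 = 5.1790.

£5.18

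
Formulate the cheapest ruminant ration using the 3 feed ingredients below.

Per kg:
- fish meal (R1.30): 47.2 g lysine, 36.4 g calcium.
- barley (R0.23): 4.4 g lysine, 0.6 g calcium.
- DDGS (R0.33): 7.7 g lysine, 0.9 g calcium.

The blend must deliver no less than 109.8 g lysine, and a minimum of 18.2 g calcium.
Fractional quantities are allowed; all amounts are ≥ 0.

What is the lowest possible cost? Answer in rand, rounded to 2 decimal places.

Treat it as an LP. Let x1 = kg of fish meal, x2 = kg of barley, x3 = kg of DDGS.
Minimise 1.3x1 + 0.23x2 + 0.33x3 with:
  47.2x1 + 4.4x2 + 7.7x3 ≥ 109.8   (lysine)
  36.4x1 + 0.6x2 + 0.9x3 ≥ 18.2   (calcium)
  x1, x2, x3 ≥ 0.
The minimum-cost mix takes nothing from barley, DDGS — only fish meal. The lysine requirement is met with equality.
So fish meal = 2.326 kg.
Cost = 1.3·2.326 = 3.0238.

R3.02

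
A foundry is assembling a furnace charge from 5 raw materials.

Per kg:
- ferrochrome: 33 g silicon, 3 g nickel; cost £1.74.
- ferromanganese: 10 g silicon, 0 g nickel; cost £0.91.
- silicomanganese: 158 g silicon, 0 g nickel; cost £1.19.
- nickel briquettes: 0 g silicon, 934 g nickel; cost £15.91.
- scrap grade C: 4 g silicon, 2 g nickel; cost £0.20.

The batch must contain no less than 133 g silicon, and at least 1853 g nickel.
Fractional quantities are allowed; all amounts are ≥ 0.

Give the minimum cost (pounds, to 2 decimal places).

£32.57

Let x1 = kg of ferrochrome, x2 = kg of ferromanganese, x3 = kg of silicomanganese, x4 = kg of nickel briquettes, x5 = kg of scrap grade C.
min 1.74x1 + 0.91x2 + 1.19x3 + 15.91x4 + 0.2x5 s.t.:
  33x1 + 10x2 + 158x3 + 4x5 ≥ 133   (silicon)
  3x1 + 934x4 + 2x5 ≥ 1853   (nickel)
  x1, x2, x3, x4, x5 ≥ 0.
The minimum-cost mix takes nothing from ferrochrome, ferromanganese, scrap grade C — only silicomanganese, nickel briquettes. The silicon and nickel requirements are met with equality.
So silicomanganese = 0.8418 kg, nickel briquettes = 1.984 kg.
Cost = 1.19·0.8418 + 15.91·1.984 = 32.5672.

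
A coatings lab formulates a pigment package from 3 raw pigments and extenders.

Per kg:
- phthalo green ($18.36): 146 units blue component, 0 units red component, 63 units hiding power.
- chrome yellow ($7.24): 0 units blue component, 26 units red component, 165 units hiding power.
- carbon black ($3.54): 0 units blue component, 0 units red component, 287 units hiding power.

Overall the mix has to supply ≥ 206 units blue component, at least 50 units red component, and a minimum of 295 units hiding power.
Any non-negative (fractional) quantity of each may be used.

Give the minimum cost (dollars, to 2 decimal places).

Treat it as an LP. Let x1 = kg of phthalo green, x2 = kg of chrome yellow, x3 = kg of carbon black.
Minimize 18.36x1 + 7.24x2 + 3.54x3 with:
  146x1 ≥ 206   (blue component)
  26x2 ≥ 50   (red component)
  63x1 + 165x2 + 287x3 ≥ 295   (hiding power)
  x1, x2, x3 ≥ 0.
The minimum-cost mix takes nothing from carbon black — only phthalo green, chrome yellow. Binding constraints: blue component and red component.
Solving gives x1 = 1.411, x2 = 1.923.
Total cost: 18.36·1.411 + 7.24·1.923 = 39.8285.

$39.83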